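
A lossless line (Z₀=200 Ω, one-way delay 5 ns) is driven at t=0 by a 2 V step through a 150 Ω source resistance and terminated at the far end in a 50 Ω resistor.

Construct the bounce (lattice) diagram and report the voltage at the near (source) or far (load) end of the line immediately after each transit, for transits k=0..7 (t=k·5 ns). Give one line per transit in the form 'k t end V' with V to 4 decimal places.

Γ_L=-0.600000, Γ_S=-0.142857; launch V₁=2·200/350=1.142857
k=0 src: V=1.1429
k=1 load: inc=1.142857, refl=1.142857·-0.600000=-0.6857; V=0.000000+1.142857+-0.685714=0.4571
k=2 src: inc=-0.685714, refl=-0.685714·-0.142857=0.0980; V=1.142857+-0.685714+0.097959=0.5551
k=3 load: inc=0.097959, refl=0.097959·-0.600000=-0.0588; V=0.457143+0.097959+-0.058776=0.4963
k=4 src: inc=-0.058776, refl=-0.058776·-0.142857=0.0084; V=0.555102+-0.058776+0.008397=0.5047
k=5 load: inc=0.008397, refl=0.008397·-0.600000=-0.0050; V=0.496327+0.008397+-0.005038=0.4997
k=6 src: inc=-0.005038, refl=-0.005038·-0.142857=0.0007; V=0.504723+-0.005038+0.000720=0.5004
k=7 load: inc=0.000720, refl=0.000720·-0.600000=-0.0004; V=0.499685+0.000720+-0.000432=0.5000

0 0 source 1.1429
1 5 load 0.4571
2 10 source 0.5551
3 15 load 0.4963
4 20 source 0.5047
5 25 load 0.4997
6 30 source 0.5004
7 35 load 0.5000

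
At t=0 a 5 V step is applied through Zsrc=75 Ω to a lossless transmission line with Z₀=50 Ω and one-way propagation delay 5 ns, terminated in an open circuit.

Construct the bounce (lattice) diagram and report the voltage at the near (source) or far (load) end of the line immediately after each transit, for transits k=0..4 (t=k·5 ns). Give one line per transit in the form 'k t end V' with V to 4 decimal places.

Γ_L=1.000000, Γ_S=0.200000; launch V₁=5·50/125=2.000000
k=0 src: V=2.0000
k=1 load: inc=2.000000, refl=2.000000·1.000000=2.0000; V=0.000000+2.000000+2.000000=4.0000
k=2 src: inc=2.000000, refl=2.000000·0.200000=0.4000; V=2.000000+2.000000+0.400000=4.4000
k=3 load: inc=0.400000, refl=0.400000·1.000000=0.4000; V=4.000000+0.400000+0.400000=4.8000
k=4 src: inc=0.400000, refl=0.400000·0.200000=0.0800; V=4.400000+0.400000+0.080000=4.8800

0 0 source 2.0000
1 5 load 4.0000
2 10 source 4.4000
3 15 load 4.8000
4 20 source 4.8800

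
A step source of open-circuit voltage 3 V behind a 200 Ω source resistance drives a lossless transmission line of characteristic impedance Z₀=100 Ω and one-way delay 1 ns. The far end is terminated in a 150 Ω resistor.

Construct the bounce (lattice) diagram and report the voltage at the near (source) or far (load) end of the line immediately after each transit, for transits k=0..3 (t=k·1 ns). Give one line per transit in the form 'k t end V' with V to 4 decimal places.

Γ_L=0.200000, Γ_S=0.333333; launch V₁=3·100/300=1.000000
k=0 src: V=1.0000
k=1 load: inc=1.000000, refl=1.000000·0.200000=0.2000; V=0.000000+1.000000+0.200000=1.2000
k=2 src: inc=0.200000, refl=0.200000·0.333333=0.0667; V=1.000000+0.200000+0.066667=1.2667
k=3 load: inc=0.066667, refl=0.066667·0.200000=0.0133; V=1.200000+0.066667+0.013333=1.2800

0 0 source 1.0000
1 1 load 1.2000
2 2 source 1.2667
3 3 load 1.2800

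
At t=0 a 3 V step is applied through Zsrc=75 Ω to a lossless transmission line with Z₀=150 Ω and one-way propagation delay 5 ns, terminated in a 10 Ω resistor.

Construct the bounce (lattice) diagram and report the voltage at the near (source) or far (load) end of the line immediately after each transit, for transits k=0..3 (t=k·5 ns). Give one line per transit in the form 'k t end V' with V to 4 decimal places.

Γ_L=-0.875000, Γ_S=-0.333333; launch V₁=3·150/225=2.000000
k=0 src: V=2.0000
k=1 load: inc=2.000000, refl=2.000000·-0.875000=-1.7500; V=0.000000+2.000000+-1.750000=0.2500
k=2 src: inc=-1.750000, refl=-1.750000·-0.333333=0.5833; V=2.000000+-1.750000+0.583333=0.8333
k=3 load: inc=0.583333, refl=0.583333·-0.875000=-0.5104; V=0.250000+0.583333+-0.510417=0.3229

0 0 source 2.0000
1 5 load 0.2500
2 10 source 0.8333
3 15 load 0.3229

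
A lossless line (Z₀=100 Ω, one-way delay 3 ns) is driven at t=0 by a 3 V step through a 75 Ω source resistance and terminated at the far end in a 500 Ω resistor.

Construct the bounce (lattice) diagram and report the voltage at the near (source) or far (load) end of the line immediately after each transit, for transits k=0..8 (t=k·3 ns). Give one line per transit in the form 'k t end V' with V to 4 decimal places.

Γ_L=0.666667, Γ_S=-0.142857; launch V₁=3·100/175=1.714286
k=0 src: V=1.7143
k=1 load: inc=1.714286, refl=1.714286·0.666667=1.1429; V=0.000000+1.714286+1.142857=2.8571
k=2 src: inc=1.142857, refl=1.142857·-0.142857=-0.1633; V=1.714286+1.142857+-0.163265=2.6939
k=3 load: inc=-0.163265, refl=-0.163265·0.666667=-0.1088; V=2.857143+-0.163265+-0.108844=2.5850
k=4 src: inc=-0.108844, refl=-0.108844·-0.142857=0.0155; V=2.693878+-0.108844+0.015549=2.6006
k=5 load: inc=0.015549, refl=0.015549·0.666667=0.0104; V=2.585034+0.015549+0.010366=2.6109
k=6 src: inc=0.010366, refl=0.010366·-0.142857=-0.0015; V=2.600583+0.010366+-0.001481=2.6095
k=7 load: inc=-0.001481, refl=-0.001481·0.666667=-0.0010; V=2.610949+-0.001481+-0.000987=2.6085
k=8 src: inc=-0.000987, refl=-0.000987·-0.142857=0.0001; V=2.609468+-0.000987+0.000141=2.6086

0 0 source 1.7143
1 3 load 2.8571
2 6 source 2.6939
3 9 load 2.5850
4 12 source 2.6006
5 15 load 2.6109
6 18 source 2.6095
7 21 load 2.6085
8 24 source 2.6086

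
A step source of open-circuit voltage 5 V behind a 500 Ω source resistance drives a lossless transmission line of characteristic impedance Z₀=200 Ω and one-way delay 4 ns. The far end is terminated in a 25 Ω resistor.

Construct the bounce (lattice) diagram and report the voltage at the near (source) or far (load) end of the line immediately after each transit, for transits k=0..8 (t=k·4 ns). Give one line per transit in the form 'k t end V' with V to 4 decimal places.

Γ_L=-0.777778, Γ_S=0.428571; launch V₁=5·200/700=1.428571
k=0 src: V=1.4286
k=1 load: inc=1.428571, refl=1.428571·-0.777778=-1.1111; V=0.000000+1.428571+-1.111111=0.3175
k=2 src: inc=-1.111111, refl=-1.111111·0.428571=-0.4762; V=1.428571+-1.111111+-0.476190=-0.1587
k=3 load: inc=-0.476190, refl=-0.476190·-0.777778=0.3704; V=0.317460+-0.476190+0.370370=0.2116
k=4 src: inc=0.370370, refl=0.370370·0.428571=0.1587; V=-0.158730+0.370370+0.158730=0.3704
k=5 load: inc=0.158730, refl=0.158730·-0.777778=-0.1235; V=0.211640+0.158730+-0.123457=0.2469
k=6 src: inc=-0.123457, refl=-0.123457·0.428571=-0.0529; V=0.370370+-0.123457+-0.052910=0.1940
k=7 load: inc=-0.052910, refl=-0.052910·-0.777778=0.0412; V=0.246914+-0.052910+0.041152=0.2352
k=8 src: inc=0.041152, refl=0.041152·0.428571=0.0176; V=0.194004+0.041152+0.017637=0.2528

0 0 source 1.4286
1 4 load 0.3175
2 8 source -0.1587
3 12 load 0.2116
4 16 source 0.3704
5 20 load 0.2469
6 24 source 0.1940
7 28 load 0.2352
8 32 source 0.2528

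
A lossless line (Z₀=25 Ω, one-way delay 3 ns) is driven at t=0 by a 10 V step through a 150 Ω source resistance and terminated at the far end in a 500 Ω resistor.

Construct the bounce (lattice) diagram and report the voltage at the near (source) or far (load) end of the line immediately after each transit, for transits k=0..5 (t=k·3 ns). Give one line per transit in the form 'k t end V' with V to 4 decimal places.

0 0 source 1.4286
1 3 load 2.7211
2 6 source 3.6443
3 9 load 4.4796
4 12 source 5.0763
5 15 load 5.6161

Γ_L=0.904762, Γ_S=0.714286; launch V₁=10·25/175=1.428571
k=0 src: V=1.4286
k=1 load: inc=1.428571, refl=1.428571·0.904762=1.2925; V=0.000000+1.428571+1.292517=2.7211
k=2 src: inc=1.292517, refl=1.292517·0.714286=0.9232; V=1.428571+1.292517+0.923226=3.6443
k=3 load: inc=0.923226, refl=0.923226·0.904762=0.8353; V=2.721088+0.923226+0.835300=4.4796
k=4 src: inc=0.835300, refl=0.835300·0.714286=0.5966; V=3.644315+0.835300+0.596643=5.0763
k=5 load: inc=0.596643, refl=0.596643·0.904762=0.5398; V=4.479615+0.596643+0.539820=5.6161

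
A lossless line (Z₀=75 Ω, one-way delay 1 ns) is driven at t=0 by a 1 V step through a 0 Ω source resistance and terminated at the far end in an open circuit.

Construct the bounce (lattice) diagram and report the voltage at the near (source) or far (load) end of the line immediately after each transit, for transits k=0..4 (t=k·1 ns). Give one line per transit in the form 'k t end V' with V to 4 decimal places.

0 0 source 1.0000
1 1 load 2.0000
2 2 source 1.0000
3 3 load 0.0000
4 4 source 1.0000

Γ_L=1.000000, Γ_S=-1.000000; launch V₁=1·75/75=1.000000
k=0 src: V=1.0000
k=1 load: inc=1.000000, refl=1.000000·1.000000=1.0000; V=0.000000+1.000000+1.000000=2.0000
k=2 src: inc=1.000000, refl=1.000000·-1.000000=-1.0000; V=1.000000+1.000000+-1.000000=1.0000
k=3 load: inc=-1.000000, refl=-1.000000·1.000000=-1.0000; V=2.000000+-1.000000+-1.000000=0.0000
k=4 src: inc=-1.000000, refl=-1.000000·-1.000000=1.0000; V=1.000000+-1.000000+1.000000=1.0000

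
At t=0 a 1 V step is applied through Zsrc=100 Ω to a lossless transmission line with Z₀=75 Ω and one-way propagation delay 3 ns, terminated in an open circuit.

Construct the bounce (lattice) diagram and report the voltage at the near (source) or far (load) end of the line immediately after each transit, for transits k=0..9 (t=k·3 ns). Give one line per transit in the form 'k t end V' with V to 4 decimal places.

Γ_L=1.000000, Γ_S=0.142857; launch V₁=1·75/175=0.428571
k=0 src: V=0.4286
k=1 load: inc=0.428571, refl=0.428571·1.000000=0.4286; V=0.000000+0.428571+0.428571=0.8571
k=2 src: inc=0.428571, refl=0.428571·0.142857=0.0612; V=0.428571+0.428571+0.061224=0.9184
k=3 load: inc=0.061224, refl=0.061224·1.000000=0.0612; V=0.857143+0.061224+0.061224=0.9796
k=4 src: inc=0.061224, refl=0.061224·0.142857=0.0087; V=0.918367+0.061224+0.008746=0.9883
k=5 load: inc=0.008746, refl=0.008746·1.000000=0.0087; V=0.979592+0.008746+0.008746=0.9971
k=6 src: inc=0.008746, refl=0.008746·0.142857=0.0012; V=0.988338+0.008746+0.001249=0.9983
k=7 load: inc=0.001249, refl=0.001249·1.000000=0.0012; V=0.997085+0.001249+0.001249=0.9996
k=8 src: inc=0.001249, refl=0.001249·0.142857=0.0002; V=0.998334+0.001249+0.000178=0.9998
k=9 load: inc=0.000178, refl=0.000178·1.000000=0.0002; V=0.999584+0.000178+0.000178=0.9999

0 0 source 0.4286
1 3 load 0.8571
2 6 source 0.9184
3 9 load 0.9796
4 12 source 0.9883
5 15 load 0.9971
6 18 source 0.9983
7 21 load 0.9996
8 24 source 0.9998
9 27 load 0.9999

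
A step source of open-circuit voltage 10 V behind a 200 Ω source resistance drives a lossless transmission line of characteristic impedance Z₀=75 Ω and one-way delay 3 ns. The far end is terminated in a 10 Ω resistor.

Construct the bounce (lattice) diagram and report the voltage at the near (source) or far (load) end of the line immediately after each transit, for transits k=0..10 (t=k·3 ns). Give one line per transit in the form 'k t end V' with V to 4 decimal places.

0 0 source 2.7273
1 3 load 0.6417
2 6 source -0.3063
3 9 load 0.4187
4 12 source 0.7482
5 15 load 0.4962
6 18 source 0.3817
7 21 load 0.4692
8 24 source 0.5091
9 27 load 0.4786
10 30 source 0.4648

Γ_L=-0.764706, Γ_S=0.454545; launch V₁=10·75/275=2.727273
k=0 src: V=2.7273
k=1 load: inc=2.727273, refl=2.727273·-0.764706=-2.0856; V=0.000000+2.727273+-2.085561=0.6417
k=2 src: inc=-2.085561, refl=-2.085561·0.454545=-0.9480; V=2.727273+-2.085561+-0.947982=-0.3063
k=3 load: inc=-0.947982, refl=-0.947982·-0.764706=0.7249; V=0.641711+-0.947982+0.724928=0.4187
k=4 src: inc=0.724928, refl=0.724928·0.454545=0.3295; V=-0.306271+0.724928+0.329513=0.7482
k=5 load: inc=0.329513, refl=0.329513·-0.764706=-0.2520; V=0.418657+0.329513+-0.251980=0.4962
k=6 src: inc=-0.251980, refl=-0.251980·0.454545=-0.1145; V=0.748169+-0.251980+-0.114536=0.3817
k=7 load: inc=-0.114536, refl=-0.114536·-0.764706=0.0876; V=0.496189+-0.114536+0.087587=0.4692
k=8 src: inc=0.087587, refl=0.087587·0.454545=0.0398; V=0.381652+0.087587+0.039812=0.5091
k=9 load: inc=0.039812, refl=0.039812·-0.764706=-0.0304; V=0.469239+0.039812+-0.030445=0.4786
k=10 src: inc=-0.030445, refl=-0.030445·0.454545=-0.0138; V=0.509051+-0.030445+-0.013838=0.4648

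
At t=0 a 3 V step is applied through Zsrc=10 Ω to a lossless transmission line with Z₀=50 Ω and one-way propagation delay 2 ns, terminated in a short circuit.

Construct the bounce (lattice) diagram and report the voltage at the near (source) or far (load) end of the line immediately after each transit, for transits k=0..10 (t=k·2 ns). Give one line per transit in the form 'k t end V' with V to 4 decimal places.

Γ_L=-1.000000, Γ_S=-0.666667; launch V₁=3·50/60=2.500000
k=0 src: V=2.5000
k=1 load: inc=2.500000, refl=2.500000·-1.000000=-2.5000; V=0.000000+2.500000+-2.500000=0.0000
k=2 src: inc=-2.500000, refl=-2.500000·-0.666667=1.6667; V=2.500000+-2.500000+1.666667=1.6667
k=3 load: inc=1.666667, refl=1.666667·-1.000000=-1.6667; V=0.000000+1.666667+-1.666667=0.0000
k=4 src: inc=-1.666667, refl=-1.666667·-0.666667=1.1111; V=1.666667+-1.666667+1.111111=1.1111
k=5 load: inc=1.111111, refl=1.111111·-1.000000=-1.1111; V=0.000000+1.111111+-1.111111=0.0000
k=6 src: inc=-1.111111, refl=-1.111111·-0.666667=0.7407; V=1.111111+-1.111111+0.740741=0.7407
k=7 load: inc=0.740741, refl=0.740741·-1.000000=-0.7407; V=0.000000+0.740741+-0.740741=0.0000
k=8 src: inc=-0.740741, refl=-0.740741·-0.666667=0.4938; V=0.740741+-0.740741+0.493827=0.4938
k=9 load: inc=0.493827, refl=0.493827·-1.000000=-0.4938; V=0.000000+0.493827+-0.493827=0.0000
k=10 src: inc=-0.493827, refl=-0.493827·-0.666667=0.3292; V=0.493827+-0.493827+0.329218=0.3292

0 0 source 2.5000
1 2 load 0.0000
2 4 source 1.6667
3 6 load 0.0000
4 8 source 1.1111
5 10 load 0.0000
6 12 source 0.7407
7 14 load 0.0000
8 16 source 0.4938
9 18 load 0.0000
10 20 source 0.3292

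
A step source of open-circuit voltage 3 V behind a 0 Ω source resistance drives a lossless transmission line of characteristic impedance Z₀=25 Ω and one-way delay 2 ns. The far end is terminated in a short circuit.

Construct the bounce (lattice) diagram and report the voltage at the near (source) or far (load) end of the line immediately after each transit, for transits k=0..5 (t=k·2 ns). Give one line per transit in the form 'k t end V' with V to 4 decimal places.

Γ_L=-1.000000, Γ_S=-1.000000; launch V₁=3·25/25=3.000000
k=0 src: V=3.0000
k=1 load: inc=3.000000, refl=3.000000·-1.000000=-3.0000; V=0.000000+3.000000+-3.000000=0.0000
k=2 src: inc=-3.000000, refl=-3.000000·-1.000000=3.0000; V=3.000000+-3.000000+3.000000=3.0000
k=3 load: inc=3.000000, refl=3.000000·-1.000000=-3.0000; V=0.000000+3.000000+-3.000000=0.0000
k=4 src: inc=-3.000000, refl=-3.000000·-1.000000=3.0000; V=3.000000+-3.000000+3.000000=3.0000
k=5 load: inc=3.000000, refl=3.000000·-1.000000=-3.0000; V=0.000000+3.000000+-3.000000=0.0000

0 0 source 3.0000
1 2 load 0.0000
2 4 source 3.0000
3 6 load 0.0000
4 8 source 3.0000
5 10 load 0.0000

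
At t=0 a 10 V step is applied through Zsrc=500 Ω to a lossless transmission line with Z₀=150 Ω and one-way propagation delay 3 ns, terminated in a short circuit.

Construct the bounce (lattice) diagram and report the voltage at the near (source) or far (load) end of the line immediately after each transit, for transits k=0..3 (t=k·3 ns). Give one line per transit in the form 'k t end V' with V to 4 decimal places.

Γ_L=-1.000000, Γ_S=0.538462; launch V₁=10·150/650=2.307692
k=0 src: V=2.3077
k=1 load: inc=2.307692, refl=2.307692·-1.000000=-2.3077; V=0.000000+2.307692+-2.307692=0.0000
k=2 src: inc=-2.307692, refl=-2.307692·0.538462=-1.2426; V=2.307692+-2.307692+-1.242604=-1.2426
k=3 load: inc=-1.242604, refl=-1.242604·-1.000000=1.2426; V=0.000000+-1.242604+1.242604=0.0000

0 0 source 2.3077
1 3 load 0.0000
2 6 source -1.2426
3 9 load 0.0000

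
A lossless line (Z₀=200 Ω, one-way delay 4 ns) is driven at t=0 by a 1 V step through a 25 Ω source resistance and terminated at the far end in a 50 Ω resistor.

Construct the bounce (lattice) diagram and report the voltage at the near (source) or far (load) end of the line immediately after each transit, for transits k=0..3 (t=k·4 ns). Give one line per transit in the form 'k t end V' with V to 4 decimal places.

0 0 source 0.8889
1 4 load 0.3556
2 8 source 0.7704
3 12 load 0.5215

Γ_L=-0.600000, Γ_S=-0.777778; launch V₁=1·200/225=0.888889
k=0 src: V=0.8889
k=1 load: inc=0.888889, refl=0.888889·-0.600000=-0.5333; V=0.000000+0.888889+-0.533333=0.3556
k=2 src: inc=-0.533333, refl=-0.533333·-0.777778=0.4148; V=0.888889+-0.533333+0.414815=0.7704
k=3 load: inc=0.414815, refl=0.414815·-0.600000=-0.2489; V=0.355556+0.414815+-0.248889=0.5215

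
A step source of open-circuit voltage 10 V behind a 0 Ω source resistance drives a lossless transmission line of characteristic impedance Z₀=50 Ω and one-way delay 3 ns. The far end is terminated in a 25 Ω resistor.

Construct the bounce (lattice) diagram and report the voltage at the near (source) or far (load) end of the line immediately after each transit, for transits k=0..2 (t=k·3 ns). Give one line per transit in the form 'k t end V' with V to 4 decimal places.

Γ_L=-0.333333, Γ_S=-1.000000; launch V₁=10·50/50=10.000000
k=0 src: V=10.0000
k=1 load: inc=10.000000, refl=10.000000·-0.333333=-3.3333; V=0.000000+10.000000+-3.333333=6.6667
k=2 src: inc=-3.333333, refl=-3.333333·-1.000000=3.3333; V=10.000000+-3.333333+3.333333=10.0000

0 0 source 10.0000
1 3 load 6.6667
2 6 source 10.0000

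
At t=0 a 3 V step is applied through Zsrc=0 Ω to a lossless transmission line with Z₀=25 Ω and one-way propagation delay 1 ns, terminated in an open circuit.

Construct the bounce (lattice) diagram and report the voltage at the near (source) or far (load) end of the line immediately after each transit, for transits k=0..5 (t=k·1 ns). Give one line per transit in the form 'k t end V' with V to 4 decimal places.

0 0 source 3.0000
1 1 load 6.0000
2 2 source 3.0000
3 3 load 0.0000
4 4 source 3.0000
5 5 load 6.0000

Γ_L=1.000000, Γ_S=-1.000000; launch V₁=3·25/25=3.000000
k=0 src: V=3.0000
k=1 load: inc=3.000000, refl=3.000000·1.000000=3.0000; V=0.000000+3.000000+3.000000=6.0000
k=2 src: inc=3.000000, refl=3.000000·-1.000000=-3.0000; V=3.000000+3.000000+-3.000000=3.0000
k=3 load: inc=-3.000000, refl=-3.000000·1.000000=-3.0000; V=6.000000+-3.000000+-3.000000=0.0000
k=4 src: inc=-3.000000, refl=-3.000000·-1.000000=3.0000; V=3.000000+-3.000000+3.000000=3.0000
k=5 load: inc=3.000000, refl=3.000000·1.000000=3.0000; V=0.000000+3.000000+3.000000=6.0000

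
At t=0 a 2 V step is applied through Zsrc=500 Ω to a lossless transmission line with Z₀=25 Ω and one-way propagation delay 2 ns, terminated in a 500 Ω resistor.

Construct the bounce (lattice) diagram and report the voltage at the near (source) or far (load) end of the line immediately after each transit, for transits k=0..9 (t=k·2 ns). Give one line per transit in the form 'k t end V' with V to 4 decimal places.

0 0 source 0.0952
1 2 load 0.1814
2 4 source 0.2594
3 6 load 0.3299
4 8 source 0.3937
5 10 load 0.4515
6 12 source 0.5037
7 14 load 0.5510
8 16 source 0.5937
9 18 load 0.6324

Γ_L=0.904762, Γ_S=0.904762; launch V₁=2·25/525=0.095238
k=0 src: V=0.0952
k=1 load: inc=0.095238, refl=0.095238·0.904762=0.0862; V=0.000000+0.095238+0.086168=0.1814
k=2 src: inc=0.086168, refl=0.086168·0.904762=0.0780; V=0.095238+0.086168+0.077961=0.2594
k=3 load: inc=0.077961, refl=0.077961·0.904762=0.0705; V=0.181406+0.077961+0.070536=0.3299
k=4 src: inc=0.070536, refl=0.070536·0.904762=0.0638; V=0.259367+0.070536+0.063819=0.3937
k=5 load: inc=0.063819, refl=0.063819·0.904762=0.0577; V=0.329904+0.063819+0.057741=0.4515
k=6 src: inc=0.057741, refl=0.057741·0.904762=0.0522; V=0.393722+0.057741+0.052242=0.5037
k=7 load: inc=0.052242, refl=0.052242·0.904762=0.0473; V=0.451463+0.052242+0.047266=0.5510
k=8 src: inc=0.047266, refl=0.047266·0.904762=0.0428; V=0.503705+0.047266+0.042765=0.5937
k=9 load: inc=0.042765, refl=0.042765·0.904762=0.0387; V=0.550971+0.042765+0.038692=0.6324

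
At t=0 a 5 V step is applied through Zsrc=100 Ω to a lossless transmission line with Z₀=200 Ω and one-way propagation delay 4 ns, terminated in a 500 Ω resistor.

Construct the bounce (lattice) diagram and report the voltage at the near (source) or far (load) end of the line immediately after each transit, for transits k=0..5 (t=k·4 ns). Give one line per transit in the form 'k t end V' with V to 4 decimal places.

Γ_L=0.428571, Γ_S=-0.333333; launch V₁=5·200/300=3.333333
k=0 src: V=3.3333
k=1 load: inc=3.333333, refl=3.333333·0.428571=1.4286; V=0.000000+3.333333+1.428571=4.7619
k=2 src: inc=1.428571, refl=1.428571·-0.333333=-0.4762; V=3.333333+1.428571+-0.476190=4.2857
k=3 load: inc=-0.476190, refl=-0.476190·0.428571=-0.2041; V=4.761905+-0.476190+-0.204082=4.0816
k=4 src: inc=-0.204082, refl=-0.204082·-0.333333=0.0680; V=4.285714+-0.204082+0.068027=4.1497
k=5 load: inc=0.068027, refl=0.068027·0.428571=0.0292; V=4.081633+0.068027+0.029155=4.1788

0 0 source 3.3333
1 4 load 4.7619
2 8 source 4.2857
3 12 load 4.0816
4 16 source 4.1497
5 20 load 4.1788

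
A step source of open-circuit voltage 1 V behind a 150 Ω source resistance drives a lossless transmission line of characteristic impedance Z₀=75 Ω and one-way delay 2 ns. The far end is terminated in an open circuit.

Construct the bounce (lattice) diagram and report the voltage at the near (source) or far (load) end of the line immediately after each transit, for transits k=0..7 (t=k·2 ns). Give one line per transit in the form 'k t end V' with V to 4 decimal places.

0 0 source 0.3333
1 2 load 0.6667
2 4 source 0.7778
3 6 load 0.8889
4 8 source 0.9259
5 10 load 0.9630
6 12 source 0.9753
7 14 load 0.9877

Γ_L=1.000000, Γ_S=0.333333; launch V₁=1·75/225=0.333333
k=0 src: V=0.3333
k=1 load: inc=0.333333, refl=0.333333·1.000000=0.3333; V=0.000000+0.333333+0.333333=0.6667
k=2 src: inc=0.333333, refl=0.333333·0.333333=0.1111; V=0.333333+0.333333+0.111111=0.7778
k=3 load: inc=0.111111, refl=0.111111·1.000000=0.1111; V=0.666667+0.111111+0.111111=0.8889
k=4 src: inc=0.111111, refl=0.111111·0.333333=0.0370; V=0.777778+0.111111+0.037037=0.9259
k=5 load: inc=0.037037, refl=0.037037·1.000000=0.0370; V=0.888889+0.037037+0.037037=0.9630
k=6 src: inc=0.037037, refl=0.037037·0.333333=0.0123; V=0.925926+0.037037+0.012346=0.9753
k=7 load: inc=0.012346, refl=0.012346·1.000000=0.0123; V=0.962963+0.012346+0.012346=0.9877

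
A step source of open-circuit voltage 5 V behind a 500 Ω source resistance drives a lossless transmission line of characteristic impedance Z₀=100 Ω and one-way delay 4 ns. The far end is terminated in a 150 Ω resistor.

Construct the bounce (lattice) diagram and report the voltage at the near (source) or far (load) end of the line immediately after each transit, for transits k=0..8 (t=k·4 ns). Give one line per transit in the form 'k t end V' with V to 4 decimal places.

Γ_L=0.200000, Γ_S=0.666667; launch V₁=5·100/600=0.833333
k=0 src: V=0.8333
k=1 load: inc=0.833333, refl=0.833333·0.200000=0.1667; V=0.000000+0.833333+0.166667=1.0000
k=2 src: inc=0.166667, refl=0.166667·0.666667=0.1111; V=0.833333+0.166667+0.111111=1.1111
k=3 load: inc=0.111111, refl=0.111111·0.200000=0.0222; V=1.000000+0.111111+0.022222=1.1333
k=4 src: inc=0.022222, refl=0.022222·0.666667=0.0148; V=1.111111+0.022222+0.014815=1.1481
k=5 load: inc=0.014815, refl=0.014815·0.200000=0.0030; V=1.133333+0.014815+0.002963=1.1511
k=6 src: inc=0.002963, refl=0.002963·0.666667=0.0020; V=1.148148+0.002963+0.001975=1.1531
k=7 load: inc=0.001975, refl=0.001975·0.200000=0.0004; V=1.151111+0.001975+0.000395=1.1535
k=8 src: inc=0.000395, refl=0.000395·0.666667=0.0003; V=1.153086+0.000395+0.000263=1.1537

0 0 source 0.8333
1 4 load 1.0000
2 8 source 1.1111
3 12 load 1.1333
4 16 source 1.1481
5 20 load 1.1511
6 24 source 1.1531
7 28 load 1.1535
8 32 source 1.1537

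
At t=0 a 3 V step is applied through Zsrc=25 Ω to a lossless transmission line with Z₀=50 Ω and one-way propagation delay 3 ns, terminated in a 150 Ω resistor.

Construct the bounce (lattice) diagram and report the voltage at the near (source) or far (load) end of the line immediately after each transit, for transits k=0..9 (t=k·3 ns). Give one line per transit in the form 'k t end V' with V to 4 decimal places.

0 0 source 2.0000
1 3 load 3.0000
2 6 source 2.6667
3 9 load 2.5000
4 12 source 2.5556
5 15 load 2.5833
6 18 source 2.5741
7 21 load 2.5694
8 24 source 2.5710
9 27 load 2.5718

Γ_L=0.500000, Γ_S=-0.333333; launch V₁=3·50/75=2.000000
k=0 src: V=2.0000
k=1 load: inc=2.000000, refl=2.000000·0.500000=1.0000; V=0.000000+2.000000+1.000000=3.0000
k=2 src: inc=1.000000, refl=1.000000·-0.333333=-0.3333; V=2.000000+1.000000+-0.333333=2.6667
k=3 load: inc=-0.333333, refl=-0.333333·0.500000=-0.1667; V=3.000000+-0.333333+-0.166667=2.5000
k=4 src: inc=-0.166667, refl=-0.166667·-0.333333=0.0556; V=2.666667+-0.166667+0.055556=2.5556
k=5 load: inc=0.055556, refl=0.055556·0.500000=0.0278; V=2.500000+0.055556+0.027778=2.5833
k=6 src: inc=0.027778, refl=0.027778·-0.333333=-0.0093; V=2.555556+0.027778+-0.009259=2.5741
k=7 load: inc=-0.009259, refl=-0.009259·0.500000=-0.0046; V=2.583333+-0.009259+-0.004630=2.5694
k=8 src: inc=-0.004630, refl=-0.004630·-0.333333=0.0015; V=2.574074+-0.004630+0.001543=2.5710
k=9 load: inc=0.001543, refl=0.001543·0.500000=0.0008; V=2.569444+0.001543+0.000772=2.5718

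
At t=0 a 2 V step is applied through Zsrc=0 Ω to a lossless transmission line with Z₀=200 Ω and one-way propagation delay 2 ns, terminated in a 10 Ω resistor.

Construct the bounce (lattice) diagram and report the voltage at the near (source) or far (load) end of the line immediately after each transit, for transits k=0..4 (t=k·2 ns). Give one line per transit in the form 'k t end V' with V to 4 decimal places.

0 0 source 2.0000
1 2 load 0.1905
2 4 source 2.0000
3 6 load 0.3628
4 8 source 2.0000

Γ_L=-0.904762, Γ_S=-1.000000; launch V₁=2·200/200=2.000000
k=0 src: V=2.0000
k=1 load: inc=2.000000, refl=2.000000·-0.904762=-1.8095; V=0.000000+2.000000+-1.809524=0.1905
k=2 src: inc=-1.809524, refl=-1.809524·-1.000000=1.8095; V=2.000000+-1.809524+1.809524=2.0000
k=3 load: inc=1.809524, refl=1.809524·-0.904762=-1.6372; V=0.190476+1.809524+-1.637188=0.3628
k=4 src: inc=-1.637188, refl=-1.637188·-1.000000=1.6372; V=2.000000+-1.637188+1.637188=2.0000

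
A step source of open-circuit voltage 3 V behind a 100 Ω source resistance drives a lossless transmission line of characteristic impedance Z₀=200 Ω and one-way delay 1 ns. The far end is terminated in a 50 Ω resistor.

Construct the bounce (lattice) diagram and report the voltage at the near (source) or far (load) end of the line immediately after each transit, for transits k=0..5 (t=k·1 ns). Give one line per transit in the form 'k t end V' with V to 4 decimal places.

0 0 source 2.0000
1 1 load 0.8000
2 2 source 1.2000
3 3 load 0.9600
4 4 source 1.0400
5 5 load 0.9920

Γ_L=-0.600000, Γ_S=-0.333333; launch V₁=3·200/300=2.000000
k=0 src: V=2.0000
k=1 load: inc=2.000000, refl=2.000000·-0.600000=-1.2000; V=0.000000+2.000000+-1.200000=0.8000
k=2 src: inc=-1.200000, refl=-1.200000·-0.333333=0.4000; V=2.000000+-1.200000+0.400000=1.2000
k=3 load: inc=0.400000, refl=0.400000·-0.600000=-0.2400; V=0.800000+0.400000+-0.240000=0.9600
k=4 src: inc=-0.240000, refl=-0.240000·-0.333333=0.0800; V=1.200000+-0.240000+0.080000=1.0400
k=5 load: inc=0.080000, refl=0.080000·-0.600000=-0.0480; V=0.960000+0.080000+-0.048000=0.9920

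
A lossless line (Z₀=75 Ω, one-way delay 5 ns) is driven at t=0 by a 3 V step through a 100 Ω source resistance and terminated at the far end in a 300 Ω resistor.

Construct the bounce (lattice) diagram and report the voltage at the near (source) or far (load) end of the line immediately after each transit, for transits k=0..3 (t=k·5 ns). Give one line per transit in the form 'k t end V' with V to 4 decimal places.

0 0 source 1.2857
1 5 load 2.0571
2 10 source 2.1673
3 15 load 2.2335

Γ_L=0.600000, Γ_S=0.142857; launch V₁=3·75/175=1.285714
k=0 src: V=1.2857
k=1 load: inc=1.285714, refl=1.285714·0.600000=0.7714; V=0.000000+1.285714+0.771429=2.0571
k=2 src: inc=0.771429, refl=0.771429·0.142857=0.1102; V=1.285714+0.771429+0.110204=2.1673
k=3 load: inc=0.110204, refl=0.110204·0.600000=0.0661; V=2.057143+0.110204+0.066122=2.2335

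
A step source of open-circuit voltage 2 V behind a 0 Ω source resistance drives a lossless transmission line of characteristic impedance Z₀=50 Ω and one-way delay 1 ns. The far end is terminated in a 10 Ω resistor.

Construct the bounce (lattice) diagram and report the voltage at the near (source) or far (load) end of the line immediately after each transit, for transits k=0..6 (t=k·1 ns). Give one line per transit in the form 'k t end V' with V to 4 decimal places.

0 0 source 2.0000
1 1 load 0.6667
2 2 source 2.0000
3 3 load 1.1111
4 4 source 2.0000
5 5 load 1.4074
6 6 source 2.0000

Γ_L=-0.666667, Γ_S=-1.000000; launch V₁=2·50/50=2.000000
k=0 src: V=2.0000
k=1 load: inc=2.000000, refl=2.000000·-0.666667=-1.3333; V=0.000000+2.000000+-1.333333=0.6667
k=2 src: inc=-1.333333, refl=-1.333333·-1.000000=1.3333; V=2.000000+-1.333333+1.333333=2.0000
k=3 load: inc=1.333333, refl=1.333333·-0.666667=-0.8889; V=0.666667+1.333333+-0.888889=1.1111
k=4 src: inc=-0.888889, refl=-0.888889·-1.000000=0.8889; V=2.000000+-0.888889+0.888889=2.0000
k=5 load: inc=0.888889, refl=0.888889·-0.666667=-0.5926; V=1.111111+0.888889+-0.592593=1.4074
k=6 src: inc=-0.592593, refl=-0.592593·-1.000000=0.5926; V=2.000000+-0.592593+0.592593=2.0000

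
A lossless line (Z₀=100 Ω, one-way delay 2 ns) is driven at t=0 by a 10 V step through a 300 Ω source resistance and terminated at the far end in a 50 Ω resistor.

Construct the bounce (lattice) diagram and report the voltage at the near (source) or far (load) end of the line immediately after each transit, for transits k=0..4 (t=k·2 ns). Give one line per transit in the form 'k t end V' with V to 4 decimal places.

Γ_L=-0.333333, Γ_S=0.500000; launch V₁=10·100/400=2.500000
k=0 src: V=2.5000
k=1 load: inc=2.500000, refl=2.500000·-0.333333=-0.8333; V=0.000000+2.500000+-0.833333=1.6667
k=2 src: inc=-0.833333, refl=-0.833333·0.500000=-0.4167; V=2.500000+-0.833333+-0.416667=1.2500
k=3 load: inc=-0.416667, refl=-0.416667·-0.333333=0.1389; V=1.666667+-0.416667+0.138889=1.3889
k=4 src: inc=0.138889, refl=0.138889·0.500000=0.0694; V=1.250000+0.138889+0.069444=1.4583

0 0 source 2.5000
1 2 load 1.6667
2 4 source 1.2500
3 6 load 1.3889
4 8 source 1.4583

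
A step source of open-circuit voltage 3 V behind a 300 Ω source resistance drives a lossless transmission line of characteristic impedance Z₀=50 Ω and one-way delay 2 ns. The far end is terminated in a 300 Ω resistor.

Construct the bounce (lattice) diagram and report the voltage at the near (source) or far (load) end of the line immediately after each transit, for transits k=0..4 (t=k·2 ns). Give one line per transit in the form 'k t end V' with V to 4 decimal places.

Γ_L=0.714286, Γ_S=0.714286; launch V₁=3·50/350=0.428571
k=0 src: V=0.4286
k=1 load: inc=0.428571, refl=0.428571·0.714286=0.3061; V=0.000000+0.428571+0.306122=0.7347
k=2 src: inc=0.306122, refl=0.306122·0.714286=0.2187; V=0.428571+0.306122+0.218659=0.9534
k=3 load: inc=0.218659, refl=0.218659·0.714286=0.1562; V=0.734694+0.218659+0.156185=1.1095
k=4 src: inc=0.156185, refl=0.156185·0.714286=0.1116; V=0.953353+0.156185+0.111561=1.2211

0 0 source 0.4286
1 2 load 0.7347
2 4 source 0.9534
3 6 load 1.1095
4 8 source 1.2211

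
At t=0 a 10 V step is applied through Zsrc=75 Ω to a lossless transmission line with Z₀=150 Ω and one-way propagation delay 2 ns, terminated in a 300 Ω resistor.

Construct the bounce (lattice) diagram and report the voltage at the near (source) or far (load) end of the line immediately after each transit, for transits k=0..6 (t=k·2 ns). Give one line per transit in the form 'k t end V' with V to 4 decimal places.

0 0 source 6.6667
1 2 load 8.8889
2 4 source 8.1481
3 6 load 7.9012
4 8 source 7.9835
5 10 load 8.0110
6 12 source 8.0018

Γ_L=0.333333, Γ_S=-0.333333; launch V₁=10·150/225=6.666667
k=0 src: V=6.6667
k=1 load: inc=6.666667, refl=6.666667·0.333333=2.2222; V=0.000000+6.666667+2.222222=8.8889
k=2 src: inc=2.222222, refl=2.222222·-0.333333=-0.7407; V=6.666667+2.222222+-0.740741=8.1481
k=3 load: inc=-0.740741, refl=-0.740741·0.333333=-0.2469; V=8.888889+-0.740741+-0.246914=7.9012
k=4 src: inc=-0.246914, refl=-0.246914·-0.333333=0.0823; V=8.148148+-0.246914+0.082305=7.9835
k=5 load: inc=0.082305, refl=0.082305·0.333333=0.0274; V=7.901235+0.082305+0.027435=8.0110
k=6 src: inc=0.027435, refl=0.027435·-0.333333=-0.0091; V=7.983539+0.027435+-0.009145=8.0018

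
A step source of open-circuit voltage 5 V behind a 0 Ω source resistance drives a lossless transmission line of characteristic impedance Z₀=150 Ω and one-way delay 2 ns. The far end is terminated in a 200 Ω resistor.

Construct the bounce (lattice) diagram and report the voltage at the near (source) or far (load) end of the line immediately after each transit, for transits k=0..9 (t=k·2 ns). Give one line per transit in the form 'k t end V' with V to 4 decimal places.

Γ_L=0.142857, Γ_S=-1.000000; launch V₁=5·150/150=5.000000
k=0 src: V=5.0000
k=1 load: inc=5.000000, refl=5.000000·0.142857=0.7143; V=0.000000+5.000000+0.714286=5.7143
k=2 src: inc=0.714286, refl=0.714286·-1.000000=-0.7143; V=5.000000+0.714286+-0.714286=5.0000
k=3 load: inc=-0.714286, refl=-0.714286·0.142857=-0.1020; V=5.714286+-0.714286+-0.102041=4.8980
k=4 src: inc=-0.102041, refl=-0.102041·-1.000000=0.1020; V=5.000000+-0.102041+0.102041=5.0000
k=5 load: inc=0.102041, refl=0.102041·0.142857=0.0146; V=4.897959+0.102041+0.014577=5.0146
k=6 src: inc=0.014577, refl=0.014577·-1.000000=-0.0146; V=5.000000+0.014577+-0.014577=5.0000
k=7 load: inc=-0.014577, refl=-0.014577·0.142857=-0.0021; V=5.014577+-0.014577+-0.002082=4.9979
k=8 src: inc=-0.002082, refl=-0.002082·-1.000000=0.0021; V=5.000000+-0.002082+0.002082=5.0000
k=9 load: inc=0.002082, refl=0.002082·0.142857=0.0003; V=4.997918+0.002082+0.000297=5.0003

0 0 source 5.0000
1 2 load 5.7143
2 4 source 5.0000
3 6 load 4.8980
4 8 source 5.0000
5 10 load 5.0146
6 12 source 5.0000
7 14 load 4.9979
8 16 source 5.0000
9 18 load 5.0003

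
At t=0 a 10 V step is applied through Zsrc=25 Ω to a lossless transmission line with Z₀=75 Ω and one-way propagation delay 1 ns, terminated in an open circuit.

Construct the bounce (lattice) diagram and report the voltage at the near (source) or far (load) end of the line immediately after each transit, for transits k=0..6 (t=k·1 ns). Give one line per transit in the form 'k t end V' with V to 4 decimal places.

Γ_L=1.000000, Γ_S=-0.500000; launch V₁=10·75/100=7.500000
k=0 src: V=7.5000
k=1 load: inc=7.500000, refl=7.500000·1.000000=7.5000; V=0.000000+7.500000+7.500000=15.0000
k=2 src: inc=7.500000, refl=7.500000·-0.500000=-3.7500; V=7.500000+7.500000+-3.750000=11.2500
k=3 load: inc=-3.750000, refl=-3.750000·1.000000=-3.7500; V=15.000000+-3.750000+-3.750000=7.5000
k=4 src: inc=-3.750000, refl=-3.750000·-0.500000=1.8750; V=11.250000+-3.750000+1.875000=9.3750
k=5 load: inc=1.875000, refl=1.875000·1.000000=1.8750; V=7.500000+1.875000+1.875000=11.2500
k=6 src: inc=1.875000, refl=1.875000·-0.500000=-0.9375; V=9.375000+1.875000+-0.937500=10.3125

0 0 source 7.5000
1 1 load 15.0000
2 2 source 11.2500
3 3 load 7.5000
4 4 source 9.3750
5 5 load 11.2500
6 6 source 10.3125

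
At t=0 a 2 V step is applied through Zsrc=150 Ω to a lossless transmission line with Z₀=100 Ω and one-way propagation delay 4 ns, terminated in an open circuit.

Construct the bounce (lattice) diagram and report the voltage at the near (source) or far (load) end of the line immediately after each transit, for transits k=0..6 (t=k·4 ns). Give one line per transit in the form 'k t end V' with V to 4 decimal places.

0 0 source 0.8000
1 4 load 1.6000
2 8 source 1.7600
3 12 load 1.9200
4 16 source 1.9520
5 20 load 1.9840
6 24 source 1.9904

Γ_L=1.000000, Γ_S=0.200000; launch V₁=2·100/250=0.800000
k=0 src: V=0.8000
k=1 load: inc=0.800000, refl=0.800000·1.000000=0.8000; V=0.000000+0.800000+0.800000=1.6000
k=2 src: inc=0.800000, refl=0.800000·0.200000=0.1600; V=0.800000+0.800000+0.160000=1.7600
k=3 load: inc=0.160000, refl=0.160000·1.000000=0.1600; V=1.600000+0.160000+0.160000=1.9200
k=4 src: inc=0.160000, refl=0.160000·0.200000=0.0320; V=1.760000+0.160000+0.032000=1.9520
k=5 load: inc=0.032000, refl=0.032000·1.000000=0.0320; V=1.920000+0.032000+0.032000=1.9840
k=6 src: inc=0.032000, refl=0.032000·0.200000=0.0064; V=1.952000+0.032000+0.006400=1.9904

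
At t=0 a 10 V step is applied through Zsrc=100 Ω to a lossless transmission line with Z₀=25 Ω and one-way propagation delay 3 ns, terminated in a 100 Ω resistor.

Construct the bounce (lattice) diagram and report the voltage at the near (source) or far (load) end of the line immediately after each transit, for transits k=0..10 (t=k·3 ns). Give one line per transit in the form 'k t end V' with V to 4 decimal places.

0 0 source 2.0000
1 3 load 3.2000
2 6 source 3.9200
3 9 load 4.3520
4 12 source 4.6112
5 15 load 4.7667
6 18 source 4.8600
7 21 load 4.9160
8 24 source 4.9496
9 27 load 4.9698
10 30 source 4.9819

Γ_L=0.600000, Γ_S=0.600000; launch V₁=10·25/125=2.000000
k=0 src: V=2.0000
k=1 load: inc=2.000000, refl=2.000000·0.600000=1.2000; V=0.000000+2.000000+1.200000=3.2000
k=2 src: inc=1.200000, refl=1.200000·0.600000=0.7200; V=2.000000+1.200000+0.720000=3.9200
k=3 load: inc=0.720000, refl=0.720000·0.600000=0.4320; V=3.200000+0.720000+0.432000=4.3520
k=4 src: inc=0.432000, refl=0.432000·0.600000=0.2592; V=3.920000+0.432000+0.259200=4.6112
k=5 load: inc=0.259200, refl=0.259200·0.600000=0.1555; V=4.352000+0.259200+0.155520=4.7667
k=6 src: inc=0.155520, refl=0.155520·0.600000=0.0933; V=4.611200+0.155520+0.093312=4.8600
k=7 load: inc=0.093312, refl=0.093312·0.600000=0.0560; V=4.766720+0.093312+0.055987=4.9160
k=8 src: inc=0.055987, refl=0.055987·0.600000=0.0336; V=4.860032+0.055987+0.033592=4.9496
k=9 load: inc=0.033592, refl=0.033592·0.600000=0.0202; V=4.916019+0.033592+0.020155=4.9698
k=10 src: inc=0.020155, refl=0.020155·0.600000=0.0121; V=4.949612+0.020155+0.012093=4.9819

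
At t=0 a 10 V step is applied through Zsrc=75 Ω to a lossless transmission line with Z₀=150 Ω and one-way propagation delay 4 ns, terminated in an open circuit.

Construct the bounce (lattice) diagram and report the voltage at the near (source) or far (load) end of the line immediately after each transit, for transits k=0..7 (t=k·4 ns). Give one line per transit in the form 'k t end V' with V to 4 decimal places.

0 0 source 6.6667
1 4 load 13.3333
2 8 source 11.1111
3 12 load 8.8889
4 16 source 9.6296
5 20 load 10.3704
6 24 source 10.1235
7 28 load 9.8765

Γ_L=1.000000, Γ_S=-0.333333; launch V₁=10·150/225=6.666667
k=0 src: V=6.6667
k=1 load: inc=6.666667, refl=6.666667·1.000000=6.6667; V=0.000000+6.666667+6.666667=13.3333
k=2 src: inc=6.666667, refl=6.666667·-0.333333=-2.2222; V=6.666667+6.666667+-2.222222=11.1111
k=3 load: inc=-2.222222, refl=-2.222222·1.000000=-2.2222; V=13.333333+-2.222222+-2.222222=8.8889
k=4 src: inc=-2.222222, refl=-2.222222·-0.333333=0.7407; V=11.111111+-2.222222+0.740741=9.6296
k=5 load: inc=0.740741, refl=0.740741·1.000000=0.7407; V=8.888889+0.740741+0.740741=10.3704
k=6 src: inc=0.740741, refl=0.740741·-0.333333=-0.2469; V=9.629630+0.740741+-0.246914=10.1235
k=7 load: inc=-0.246914, refl=-0.246914·1.000000=-0.2469; V=10.370370+-0.246914+-0.246914=9.8765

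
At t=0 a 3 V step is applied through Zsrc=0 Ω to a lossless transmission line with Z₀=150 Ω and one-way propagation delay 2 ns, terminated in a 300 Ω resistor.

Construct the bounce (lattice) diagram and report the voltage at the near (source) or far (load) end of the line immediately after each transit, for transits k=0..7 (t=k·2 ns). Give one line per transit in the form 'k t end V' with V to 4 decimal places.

0 0 source 3.0000
1 2 load 4.0000
2 4 source 3.0000
3 6 load 2.6667
4 8 source 3.0000
5 10 load 3.1111
6 12 source 3.0000
7 14 load 2.9630

Γ_L=0.333333, Γ_S=-1.000000; launch V₁=3·150/150=3.000000
k=0 src: V=3.0000
k=1 load: inc=3.000000, refl=3.000000·0.333333=1.0000; V=0.000000+3.000000+1.000000=4.0000
k=2 src: inc=1.000000, refl=1.000000·-1.000000=-1.0000; V=3.000000+1.000000+-1.000000=3.0000
k=3 load: inc=-1.000000, refl=-1.000000·0.333333=-0.3333; V=4.000000+-1.000000+-0.333333=2.6667
k=4 src: inc=-0.333333, refl=-0.333333·-1.000000=0.3333; V=3.000000+-0.333333+0.333333=3.0000
k=5 load: inc=0.333333, refl=0.333333·0.333333=0.1111; V=2.666667+0.333333+0.111111=3.1111
k=6 src: inc=0.111111, refl=0.111111·-1.000000=-0.1111; V=3.000000+0.111111+-0.111111=3.0000
k=7 load: inc=-0.111111, refl=-0.111111·0.333333=-0.0370; V=3.111111+-0.111111+-0.037037=2.9630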